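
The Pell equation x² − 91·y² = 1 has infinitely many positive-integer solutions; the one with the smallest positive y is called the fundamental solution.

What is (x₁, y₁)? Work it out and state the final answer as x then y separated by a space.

1574 165

d=91: √d = [9; 1,1,5,1,5,1,1,18] (ℓ=8, even), read p_7/q_7
a_0=9:  p_0=9·1+0=9,  q_0=9·0+1=1
…
a_6=1:  p_6=1·725+124=849,  q_6=1·76+13=89
a_7=1:  p_7=1·849+725=1574,  q_7=1·89+76=165
→ (1574, 165).  Check: 1574²=2477476, 91·165²=2477475, difference 1.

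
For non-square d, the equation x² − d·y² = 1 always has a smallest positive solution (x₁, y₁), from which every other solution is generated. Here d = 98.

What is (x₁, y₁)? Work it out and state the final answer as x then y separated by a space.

99 10

[9; 1,8,1,18] for √98; ℓ=4 ⇒ convergent index 3
i=0: a=9 ⇒ p=9, q=1
i=1: a=1 ⇒ p=10, q=1
i=2: a=8 ⇒ p=89, q=9
i=3: a=1 ⇒ p=99, q=10
fundamental: x₁=99, y₁=10  (since 9801 − 98·100 = 1)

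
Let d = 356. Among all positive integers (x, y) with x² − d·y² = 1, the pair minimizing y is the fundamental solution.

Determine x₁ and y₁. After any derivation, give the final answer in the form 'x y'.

[18; 1,6,1,1,2,…,6,1,36] for √356; ℓ=14 ⇒ convergent index 13
a_0=18:  p_0=18·1+0=18,  q_0=18·0+1=1
…
a_5=2:  p_5=2·283+151=717,  q_5=2·15+8=38
a_6=1:  p_6=1·717+283=1000,  q_6=1·38+15=53
a_7=8:  p_7=8·1000+717=8717,  q_7=8·53+38=462
…
a_9=2:  p_9=2·9717+8717=28151,  q_9=2·515+462=1492
a_10=1:  p_10=1·28151+9717=37868,  q_10=1·1492+515=2007
a_11=1:  p_11=1·37868+28151=66019,  q_11=1·2007+1492=3499
a_12=6:  p_12=6·66019+37868=433982,  q_12=6·3499+2007=23001
a_13=1:  p_13=1·433982+66019=500001,  q_13=1·23001+3499=26500
(x₁, y₁) = (500001, 26500);  500001² − 356·26500² = 1 ✓

500001 26500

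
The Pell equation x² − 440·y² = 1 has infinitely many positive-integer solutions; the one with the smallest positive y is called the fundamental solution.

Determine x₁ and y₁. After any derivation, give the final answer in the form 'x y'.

√440 → a₀=20, period (1,40); ℓ=2 even so k=1
a_0=20:  p_0=20·1+0=20,  q_0=20·0+1=1
a_1=1:  p_1=1·20+1=21,  q_1=1·1+0=1
fundamental: x₁=21, y₁=1  (since 441 − 440·1 = 1)

21 1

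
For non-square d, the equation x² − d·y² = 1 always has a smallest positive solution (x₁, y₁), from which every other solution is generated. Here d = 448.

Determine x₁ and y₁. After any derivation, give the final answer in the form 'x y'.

127 6

d=448: √d = [21; 6,42] (ℓ=2, even), read p_1/q_1
k=0  a_k=21  p_k/q_k = 21/1
k=1  a_k=6  p_k/q_k = 127/6
→ (127, 6).  Check: 127²=16129, 448·6²=16128, difference 1.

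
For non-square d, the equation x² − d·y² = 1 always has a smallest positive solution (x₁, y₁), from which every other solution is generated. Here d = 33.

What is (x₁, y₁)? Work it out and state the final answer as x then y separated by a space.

23 4

[5; 1,2,1,10] for √33; ℓ=4 ⇒ convergent index 3
k=0  a_k=5  p_k/q_k = 5/1
…
k=2  a_k=2  p_k/q_k = 17/3
k=3  a_k=1  p_k/q_k = 23/4
→ (23, 4).  Check: 23²=529, 33·4²=528, difference 1.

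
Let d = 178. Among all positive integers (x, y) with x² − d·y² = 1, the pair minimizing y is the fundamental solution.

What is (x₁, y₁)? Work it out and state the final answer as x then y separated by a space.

1601 120

[13; 2,1,12,1,2,26] for √178; ℓ=6 ⇒ convergent index 5
step 0: (13, 1)  from 13·(1,0) + (0,1)
step 1: (27, 2)  from 2·(13,1) + (1,0)
step 2: (40, 3)  from 1·(27,2) + (13,1)
step 3: (507, 38)  from 12·(40,3) + (27,2)
step 4: (547, 41)  from 1·(507,38) + (40,3)
step 5: (1601, 120)  from 2·(547,41) + (507,38)
fundamental: x₁=1601, y₁=120  (since 2563201 − 178·14400 = 1)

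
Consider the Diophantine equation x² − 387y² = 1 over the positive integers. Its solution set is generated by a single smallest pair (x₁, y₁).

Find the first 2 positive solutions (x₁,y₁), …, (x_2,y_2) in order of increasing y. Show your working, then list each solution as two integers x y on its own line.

√387 = [19; 1,2,19,2,1,38, …], period ℓ=6 (even) → k=5
k=0  a_k=19  p_k/q_k = 19/1
…
k=4  a_k=2  p_k/q_k = 2341/119
k=5  a_k=1  p_k/q_k = 3482/177
fundamental: x₁=3482, y₁=177  (since 12124324 − 387·31329 = 1)
k=2:  x_2 = 3482·3482+387·177·177 = 24248647,  y_2 = 3482·177+177·3482 = 1232628

3482 177
24248647 1232628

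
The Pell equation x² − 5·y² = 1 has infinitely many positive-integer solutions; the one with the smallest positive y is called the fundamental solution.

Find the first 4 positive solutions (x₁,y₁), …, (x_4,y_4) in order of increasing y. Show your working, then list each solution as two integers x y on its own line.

[2; 4] for √5; ℓ=1 ⇒ convergent index 1
step 0: (2, 1)  from 2·(1,0) + (0,1)
step 1: (9, 4)  from 4·(2,1) + (1,0)
fundamental: x₁=9, y₁=4  (since 81 − 5·16 = 1)
n=2: (9,4)∘(9,4) = (9·9+5·4·4, 9·4+4·9) = (161,72)
n=3: (161,72)∘(9,4) = (9·161+5·4·72, 9·72+4·161) = (2889,1292)
n=4: (2889,1292)∘(9,4) = (9·2889+5·4·1292, 9·1292+4·2889) = (51841,23184)

9 4
161 72
2889 1292
51841 23184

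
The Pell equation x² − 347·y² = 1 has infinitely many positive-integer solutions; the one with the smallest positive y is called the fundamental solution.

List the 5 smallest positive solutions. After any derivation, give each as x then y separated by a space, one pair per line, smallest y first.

√347 = [18; 1,1,1,2,4,…,1,1,36, …], period ℓ=14 (even) → k=13
step 0: (18, 1)  from 18·(1,0) + (0,1)
step 1: (19, 1)  from 1·(18,1) + (1,0)
step 2: (37, 2)  from 1·(19,1) + (18,1)
…
step 4: (149, 8)  from 2·(56,3) + (37,2)
step 5: (652, 35)  from 4·(149,8) + (56,3)
step 6: (801, 43)  from 1·(652,35) + (149,8)
…
step 8: (15070, 809)  from 1·(14269,766) + (801,43)
…
step 11: (238717, 12815)  from 1·(164168,8813) + (74549,4002)
step 12: (402885, 21628)  from 1·(238717,12815) + (164168,8813)
step 13: (641602, 34443)  from 1·(402885,21628) + (238717,12815)
fundamental: x₁=641602, y₁=34443  (since 411653126404 − 347·1186320249 = 1)
n=2: (641602,34443)∘(641602,34443) = (641602·641602+347·34443·34443, 641602·34443+34443·641602) = (823306252807,44197395372)
n=3: (823306252807,44197395372)∘(641602,34443) = (641602·823306252807+347·34443·44197395372, 641602·44197395372+34443·823306252807) = (1056469876826312026,56714274530897445)
n=4: (1056469876826312026,56714274530897445)∘(641602,34443) = (641602·1056469876826312026+347·34443·56714274530897445, 641602·56714274530897445+34443·1056469876826312026) = (1355666371822207590758497,72775983935101527618408)
n=5: (1355666371822207590758497,72775983935101527618408)∘(641602,34443) = (641602·1355666371822207590758497+347·34443·72775983935101527618408, 641602·72775983935101527618408+34443·1355666371822207590758497) = (1739596510986687599414840072362,93386433689401306371520721787)

641602 34443
823306252807 44197395372
1056469876826312026 56714274530897445
1355666371822207590758497 72775983935101527618408
1739596510986687599414840072362 93386433689401306371520721787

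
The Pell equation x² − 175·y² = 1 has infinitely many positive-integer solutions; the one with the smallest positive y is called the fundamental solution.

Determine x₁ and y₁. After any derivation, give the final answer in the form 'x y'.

[13; 4,2,1,2,4,26] for √175; ℓ=6 ⇒ convergent index 5
k=0  a_k=13  p_k/q_k = 13/1
k=1  a_k=4  p_k/q_k = 53/4
k=2  a_k=2  p_k/q_k = 119/9
k=3  a_k=1  p_k/q_k = 172/13
k=4  a_k=2  p_k/q_k = 463/35
k=5  a_k=4  p_k/q_k = 2024/153
→ (2024, 153).  Check: 2024²=4096576, 175·153²=4096575, difference 1.

2024 153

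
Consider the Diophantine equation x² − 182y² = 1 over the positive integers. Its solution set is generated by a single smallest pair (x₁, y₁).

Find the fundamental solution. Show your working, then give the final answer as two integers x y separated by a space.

[13; 2,26] for √182; ℓ=2 ⇒ convergent index 1
a_0=13:  p_0=13·1+0=13,  q_0=13·0+1=1
a_1=2:  p_1=2·13+1=27,  q_1=2·1+0=2
fundamental: x₁=27, y₁=2  (since 729 − 182·4 = 1)

27 2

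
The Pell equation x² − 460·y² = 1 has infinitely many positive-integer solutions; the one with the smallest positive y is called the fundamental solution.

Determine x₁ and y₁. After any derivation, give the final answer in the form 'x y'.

2535751 118230

√460 → a₀=21, period (2,4,3,1,2,10,2,1,3,4,2,42); ℓ=12 even so k=11
step 0: (21, 1)  from 21·(1,0) + (0,1)
…
step 8: (72257, 3369)  from 1·(48922,2281) + (23335,1088)
step 9: (265693, 12388)  from 3·(72257,3369) + (48922,2281)
step 10: (1135029, 52921)  from 4·(265693,12388) + (72257,3369)
step 11: (2535751, 118230)  from 2·(1135029,52921) + (265693,12388)
→ (2535751, 118230).  Check: 2535751²=6430033134001, 460·118230²=6430033134000, difference 1.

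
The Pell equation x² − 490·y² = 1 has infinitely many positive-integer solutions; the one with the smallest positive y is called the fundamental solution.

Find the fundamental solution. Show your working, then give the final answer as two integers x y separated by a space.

√490 = [22; 7,2,1,4,4,4,1,2,7,44, …], period ℓ=10 (even) → k=9
i=0: a=22 ⇒ p=22, q=1
i=1: a=7 ⇒ p=155, q=7
i=2: a=2 ⇒ p=332, q=15
…
i=7: a=1 ⇒ p=50315, q=2273
i=8: a=2 ⇒ p=141338, q=6385
i=9: a=7 ⇒ p=1039681, q=46968
fundamental: x₁=1039681, y₁=46968  (since 1080936581761 − 490·2205993024 = 1)

1039681 46968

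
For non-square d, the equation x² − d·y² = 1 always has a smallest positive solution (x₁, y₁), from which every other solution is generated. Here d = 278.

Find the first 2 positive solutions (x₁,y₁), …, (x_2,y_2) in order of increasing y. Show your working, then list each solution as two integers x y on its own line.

2501 150
12510001 750300

d=278: √d = [16; 1,2,16,2,1,32] (ℓ=6, even), read p_5/q_5
k=0  a_k=16  p_k/q_k = 16/1
…
k=2  a_k=2  p_k/q_k = 50/3
…
k=4  a_k=2  p_k/q_k = 1684/101
k=5  a_k=1  p_k/q_k = 2501/150
(x₁, y₁) = (2501, 150);  2501² − 278·150² = 1 ✓
(2501+150√278)^2 = 12510001 + 750300√278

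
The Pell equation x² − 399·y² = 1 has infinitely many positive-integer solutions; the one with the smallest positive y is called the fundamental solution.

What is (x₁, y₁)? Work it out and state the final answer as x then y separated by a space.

20 1

d=399: √d = [19; 1,38] (ℓ=2, even), read p_1/q_1
step 0: (19, 1)  from 19·(1,0) + (0,1)
step 1: (20, 1)  from 1·(19,1) + (1,0)
fundamental: x₁=20, y₁=1  (since 400 − 399·1 = 1)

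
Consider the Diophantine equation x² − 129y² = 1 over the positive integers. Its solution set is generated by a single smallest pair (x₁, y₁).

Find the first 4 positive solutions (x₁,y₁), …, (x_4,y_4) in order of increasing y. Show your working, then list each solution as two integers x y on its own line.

[11; 2,1,3,1,6,1,3,1,2,22] for √129; ℓ=10 ⇒ convergent index 9
step 0: (11, 1)  from 11·(1,0) + (0,1)
step 1: (23, 2)  from 2·(11,1) + (1,0)
step 2: (34, 3)  from 1·(23,2) + (11,1)
…
step 4: (159, 14)  from 1·(125,11) + (34,3)
…
step 6: (1238, 109)  from 1·(1079,95) + (159,14)
…
step 8: (6031, 531)  from 1·(4793,422) + (1238,109)
step 9: (16855, 1484)  from 2·(6031,531) + (4793,422)
fundamental: x₁=16855, y₁=1484  (since 284091025 − 129·2202256 = 1)
(x_2, y_2) = (16855·16855 + 129·1484·1484, 16855·1484 + 1484·16855) = (568182049, 50025640)
(x_3, y_3) = (16855·568182049 + 129·1484·50025640, 16855·50025640 + 1484·568182049) = (19153416854935, 1686364322916)
(x_4, y_4) = (16855·19153416854935 + 129·1484·1686364322916, 16855·1686364322916 + 1484·19153416854935) = (645661681611676801, 56847341275472720)

16855 1484
568182049 50025640
19153416854935 1686364322916
645661681611676801 56847341275472720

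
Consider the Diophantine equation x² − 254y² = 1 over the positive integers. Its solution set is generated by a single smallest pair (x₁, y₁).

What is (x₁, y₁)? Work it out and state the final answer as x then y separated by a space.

255 16

√254 = [15; 1,14,1,30, …], period ℓ=4 (even) → k=3
i=0: a=15 ⇒ p=15, q=1
i=1: a=1 ⇒ p=16, q=1
i=2: a=14 ⇒ p=239, q=15
i=3: a=1 ⇒ p=255, q=16
(x₁, y₁) = (255, 16);  255² − 254·16² = 1 ✓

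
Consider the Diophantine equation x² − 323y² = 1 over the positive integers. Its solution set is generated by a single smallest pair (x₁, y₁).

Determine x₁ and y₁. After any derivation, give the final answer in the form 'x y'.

18 1

√323 → a₀=17, period (1,34); ℓ=2 even so k=1
k=0  a_k=17  p_k/q_k = 17/1
k=1  a_k=1  p_k/q_k = 18/1
→ (18, 1).  Check: 18²=324, 323·1²=323, difference 1.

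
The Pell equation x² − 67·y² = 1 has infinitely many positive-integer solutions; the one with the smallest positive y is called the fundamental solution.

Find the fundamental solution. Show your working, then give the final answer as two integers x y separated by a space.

d=67: √d = [8; 5,2,1,1,7,1,1,2,5,16] (ℓ=10, even), read p_9/q_9
i=0: a=8 ⇒ p=8, q=1
i=1: a=5 ⇒ p=41, q=5
…
i=5: a=7 ⇒ p=1678, q=205
i=6: a=1 ⇒ p=1899, q=232
…
i=8: a=2 ⇒ p=9053, q=1106
i=9: a=5 ⇒ p=48842, q=5967
(x₁, y₁) = (48842, 5967);  48842² − 67·5967² = 1 ✓

48842 5967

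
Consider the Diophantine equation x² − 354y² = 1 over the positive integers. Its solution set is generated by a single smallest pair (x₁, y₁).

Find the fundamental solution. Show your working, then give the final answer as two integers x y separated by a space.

[18; 1,4,2,2,18,2,2,4,1,36] for √354; ℓ=10 ⇒ convergent index 9
a_0=18:  p_0=18·1+0=18,  q_0=18·0+1=1
…
a_4=2:  p_4=2·207+94=508,  q_4=2·11+5=27
…
a_6=2:  p_6=2·9351+508=19210,  q_6=2·497+27=1021
a_7=2:  p_7=2·19210+9351=47771,  q_7=2·1021+497=2539
a_8=4:  p_8=4·47771+19210=210294,  q_8=4·2539+1021=11177
a_9=1:  p_9=1·210294+47771=258065,  q_9=1·11177+2539=13716
→ (258065, 13716).  Check: 258065²=66597544225, 354·13716²=66597544224, difference 1.

258065 13716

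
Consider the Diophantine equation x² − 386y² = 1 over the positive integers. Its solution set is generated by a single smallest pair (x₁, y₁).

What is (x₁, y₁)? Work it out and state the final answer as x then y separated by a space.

d=386: √d = [19; 1,1,1,4,1,18,1,4,1,1,1,38] (ℓ=12, even), read p_11/q_11
k=0  a_k=19  p_k/q_k = 19/1
k=1  a_k=1  p_k/q_k = 20/1
k=2  a_k=1  p_k/q_k = 39/2
k=3  a_k=1  p_k/q_k = 59/3
k=4  a_k=4  p_k/q_k = 275/14
k=5  a_k=1  p_k/q_k = 334/17
k=6  a_k=18  p_k/q_k = 6287/320
k=7  a_k=1  p_k/q_k = 6621/337
…
k=10  a_k=1  p_k/q_k = 72163/3673
k=11  a_k=1  p_k/q_k = 111555/5678
fundamental: x₁=111555, y₁=5678  (since 12444518025 − 386·32239684 = 1)

111555 5678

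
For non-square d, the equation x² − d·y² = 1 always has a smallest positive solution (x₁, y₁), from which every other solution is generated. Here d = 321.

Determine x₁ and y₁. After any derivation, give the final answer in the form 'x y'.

√321 → a₀=17, period (1,10,1,34); ℓ=4 even so k=3
step 0: (17, 1)  from 17·(1,0) + (0,1)
…
step 2: (197, 11)  from 10·(18,1) + (17,1)
step 3: (215, 12)  from 1·(197,11) + (18,1)
→ (215, 12).  Check: 215²=46225, 321·12²=46224, difference 1.

215 12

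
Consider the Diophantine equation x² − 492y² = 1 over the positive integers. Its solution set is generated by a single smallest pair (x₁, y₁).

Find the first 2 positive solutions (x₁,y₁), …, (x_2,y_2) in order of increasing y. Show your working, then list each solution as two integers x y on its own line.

29767 1342
1772148577 79894628

√492 = [22; 5,1,1,10,1,1,5,44, …], period ℓ=8 (even) → k=7
step 0: (22, 1)  from 22·(1,0) + (0,1)
…
step 2: (133, 6)  from 1·(111,5) + (22,1)
step 3: (244, 11)  from 1·(133,6) + (111,5)
step 4: (2573, 116)  from 10·(244,11) + (133,6)
step 5: (2817, 127)  from 1·(2573,116) + (244,11)
step 6: (5390, 243)  from 1·(2817,127) + (2573,116)
step 7: (29767, 1342)  from 5·(5390,243) + (2817,127)
(x₁, y₁) = (29767, 1342);  29767² − 492·1342² = 1 ✓
n=2: (29767,1342)∘(29767,1342) = (29767·29767+492·1342·1342, 29767·1342+1342·29767) = (1772148577,79894628)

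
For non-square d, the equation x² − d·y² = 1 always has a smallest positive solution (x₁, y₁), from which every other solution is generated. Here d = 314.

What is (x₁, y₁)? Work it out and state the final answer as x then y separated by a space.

d=314: √d = [17; 1,2,1,1,2,1,34] (ℓ=7, odd), read p_13/q_13
a_0=17:  p_0=17·1+0=17,  q_0=17·0+1=1
…
a_2=2:  p_2=2·18+17=53,  q_2=2·1+1=3
…
a_4=1:  p_4=1·71+53=124,  q_4=1·4+3=7
a_5=2:  p_5=2·124+71=319,  q_5=2·7+4=18
a_6=1:  p_6=1·319+124=443,  q_6=1·18+7=25
a_7=34:  p_7=34·443+319=15381,  q_7=34·25+18=868
…
a_9=2:  p_9=2·15824+15381=47029,  q_9=2·893+868=2654
a_10=1:  p_10=1·47029+15824=62853,  q_10=1·2654+893=3547
…
a_12=2:  p_12=2·109882+62853=282617,  q_12=2·6201+3547=15949
a_13=1:  p_13=1·282617+109882=392499,  q_13=1·15949+6201=22150
fundamental: x₁=392499, y₁=22150  (since 154055465001 − 314·490622500 = 1)

392499 22150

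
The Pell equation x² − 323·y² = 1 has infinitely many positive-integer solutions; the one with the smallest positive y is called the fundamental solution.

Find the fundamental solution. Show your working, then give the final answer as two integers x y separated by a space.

[17; 1,34] for √323; ℓ=2 ⇒ convergent index 1
a_0=17:  p_0=17·1+0=17,  q_0=17·0+1=1
a_1=1:  p_1=1·17+1=18,  q_1=1·1+0=1
(x₁, y₁) = (18, 1);  18² − 323·1² = 1 ✓

18 1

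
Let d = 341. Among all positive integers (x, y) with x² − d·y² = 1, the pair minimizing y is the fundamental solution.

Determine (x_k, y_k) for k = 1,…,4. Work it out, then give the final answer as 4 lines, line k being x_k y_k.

d=341: √d = [18; 2,6,1,8,2,…,6,2,36] (ℓ=14, even), read p_13/q_13
a_0=18:  p_0=18·1+0=18,  q_0=18·0+1=1
…
a_3=1:  p_3=1·240+37=277,  q_3=1·13+2=15
a_4=8:  p_4=8·277+240=2456,  q_4=8·15+13=133
…
a_6=1:  p_6=1·5189+2456=7645,  q_6=1·281+133=414
…
a_8=1:  p_8=1·20479+7645=28124,  q_8=1·1109+414=1523
a_9=2:  p_9=2·28124+20479=76727,  q_9=2·1523+1109=4155
a_10=8:  p_10=8·76727+28124=641940,  q_10=8·4155+1523=34763
a_11=1:  p_11=1·641940+76727=718667,  q_11=1·34763+4155=38918
a_12=6:  p_12=6·718667+641940=4953942,  q_12=6·38918+34763=268271
a_13=2:  p_13=2·4953942+718667=10626551,  q_13=2·268271+38918=575460
fundamental: x₁=10626551, y₁=575460  (since 112923586155601 − 341·331154211600 = 1)
(x_2, y_2) = (10626551·10626551 + 341·575460·575460, 10626551·575460 + 575460·10626551) = (225847172311201, 12230310076920)
(x_3, y_3) = (10626551·225847172311201 + 341·575460·12230310076920, 10626551·12230310076920 + 575460·225847172311201) = (4799952989541519968951, 259932027556408030380)
(x_4, y_4) = (10626551·4799952989541519968951 + 341·575460·259932027556408030380, 10626551·259932027556408030380 + 575460·4799952989541519968951) = (102013890481930631287980124801, 5524361894723138392975161840)

10626551 575460
225847172311201 12230310076920
4799952989541519968951 259932027556408030380
102013890481930631287980124801 5524361894723138392975161840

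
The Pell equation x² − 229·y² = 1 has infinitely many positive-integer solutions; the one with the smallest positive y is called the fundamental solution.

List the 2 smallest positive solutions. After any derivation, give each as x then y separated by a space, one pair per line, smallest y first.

5848201 386460
68402909872801 4520191516920

[15; 7,1,1,7,30] for √229; ℓ=5 ⇒ convergent index 9
k=0  a_k=15  p_k/q_k = 15/1
…
k=5  a_k=30  p_k/q_k = 51527/3405
…
k=7  a_k=1  p_k/q_k = 413926/27353
k=8  a_k=1  p_k/q_k = 776325/51301
k=9  a_k=7  p_k/q_k = 5848201/386460
fundamental: x₁=5848201, y₁=386460  (since 34201454936401 − 229·149351331600 = 1)
(x_2, y_2) = (5848201·5848201 + 229·386460·386460, 5848201·386460 + 386460·5848201) = (68402909872801, 4520191516920)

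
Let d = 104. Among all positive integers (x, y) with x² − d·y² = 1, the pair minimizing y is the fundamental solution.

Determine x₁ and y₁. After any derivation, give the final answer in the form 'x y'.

51 5

√104 = [10; 5,20, …], period ℓ=2 (even) → k=1
a_0=10:  p_0=10·1+0=10,  q_0=10·0+1=1
a_1=5:  p_1=5·10+1=51,  q_1=5·1+0=5
(x₁, y₁) = (51, 5);  51² − 104·5² = 1 ✓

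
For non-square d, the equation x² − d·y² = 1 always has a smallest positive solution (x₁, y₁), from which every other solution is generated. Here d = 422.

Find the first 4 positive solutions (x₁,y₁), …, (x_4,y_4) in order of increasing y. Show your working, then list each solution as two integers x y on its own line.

7022501 341850
98631040590001 4801283933700
1385273162348638202501 67434042451384025550
19456164335732849620362360001 947111261097768740333867400

[20; 1,1,5,2,1,…,1,1,40] for √422; ℓ=14 ⇒ convergent index 13
k=0  a_k=20  p_k/q_k = 20/1
k=1  a_k=1  p_k/q_k = 21/1
k=2  a_k=1  p_k/q_k = 41/2
k=3  a_k=5  p_k/q_k = 226/11
k=4  a_k=2  p_k/q_k = 493/24
k=5  a_k=1  p_k/q_k = 719/35
k=6  a_k=3  p_k/q_k = 2650/129
k=7  a_k=20  p_k/q_k = 53719/2615
k=8  a_k=3  p_k/q_k = 163807/7974
k=9  a_k=1  p_k/q_k = 217526/10589
…
k=11  a_k=5  p_k/q_k = 3211821/156349
k=12  a_k=1  p_k/q_k = 3810680/185501
k=13  a_k=1  p_k/q_k = 7022501/341850
fundamental: x₁=7022501, y₁=341850  (since 49315520295001 − 422·116861422500 = 1)
n=2: (7022501,341850)∘(7022501,341850) = (7022501·7022501+422·341850·341850, 7022501·341850+341850·7022501) = (98631040590001,4801283933700)
n=3: (98631040590001,4801283933700)∘(7022501,341850) = (7022501·98631040590001+422·341850·4801283933700, 7022501·4801283933700+341850·98631040590001) = (1385273162348638202501,67434042451384025550)
n=4: (1385273162348638202501,67434042451384025550)∘(7022501,341850) = (7022501·1385273162348638202501+422·341850·67434042451384025550, 7022501·67434042451384025550+341850·1385273162348638202501) = (19456164335732849620362360001,947111261097768740333867400)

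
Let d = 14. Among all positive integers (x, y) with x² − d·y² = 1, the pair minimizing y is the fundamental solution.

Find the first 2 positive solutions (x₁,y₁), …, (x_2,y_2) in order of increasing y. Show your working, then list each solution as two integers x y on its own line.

15 4
449 120

√14 = [3; 1,2,1,6, …], period ℓ=4 (even) → k=3
i=0: a=3 ⇒ p=3, q=1
i=1: a=1 ⇒ p=4, q=1
i=2: a=2 ⇒ p=11, q=3
i=3: a=1 ⇒ p=15, q=4
→ (15, 4).  Check: 15²=225, 14·4²=224, difference 1.
(x_2, y_2) = (15·15 + 14·4·4, 15·4 + 4·15) = (449, 120)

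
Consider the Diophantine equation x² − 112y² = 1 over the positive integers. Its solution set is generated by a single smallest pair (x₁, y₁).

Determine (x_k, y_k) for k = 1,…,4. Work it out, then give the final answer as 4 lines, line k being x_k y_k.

d=112: √d = [10; 1,1,2,1,1,20] (ℓ=6, even), read p_5/q_5
i=0: a=10 ⇒ p=10, q=1
…
i=2: a=1 ⇒ p=21, q=2
…
i=4: a=1 ⇒ p=74, q=7
i=5: a=1 ⇒ p=127, q=12
→ (127, 12).  Check: 127²=16129, 112·12²=16128, difference 1.
k=2:  x_2 = 127·127+112·12·12 = 32257,  y_2 = 127·12+12·127 = 3048
k=3:  x_3 = 127·32257+112·12·3048 = 8193151,  y_3 = 127·3048+12·32257 = 774180
k=4:  x_4 = 127·8193151+112·12·774180 = 2081028097,  y_4 = 127·774180+12·8193151 = 196638672

127 12
32257 3048
8193151 774180
2081028097 196638672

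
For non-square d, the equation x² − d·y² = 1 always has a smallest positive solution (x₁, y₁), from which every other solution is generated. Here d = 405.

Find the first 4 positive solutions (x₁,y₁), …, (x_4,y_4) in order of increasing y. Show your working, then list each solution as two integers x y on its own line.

[20; 8,40] for √405; ℓ=2 ⇒ convergent index 1
k=0  a_k=20  p_k/q_k = 20/1
k=1  a_k=8  p_k/q_k = 161/8
(x₁, y₁) = (161, 8);  161² − 405·8² = 1 ✓
k=2:  x_2 = 161·161+405·8·8 = 51841,  y_2 = 161·8+8·161 = 2576
k=3:  x_3 = 161·51841+405·8·2576 = 16692641,  y_3 = 161·2576+8·51841 = 829464
k=4:  x_4 = 161·16692641+405·8·829464 = 5374978561,  y_4 = 161·829464+8·16692641 = 267084832

161 8
51841 2576
16692641 829464
5374978561 267084832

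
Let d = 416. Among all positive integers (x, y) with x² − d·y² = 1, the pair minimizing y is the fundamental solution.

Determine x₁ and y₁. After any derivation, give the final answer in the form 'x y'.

5201 255

d=416: √d = [20; 2,1,1,9,1,1,2,40] (ℓ=8, even), read p_7/q_7
a_0=20:  p_0=20·1+0=20,  q_0=20·0+1=1
a_1=2:  p_1=2·20+1=41,  q_1=2·1+0=2
a_2=1:  p_2=1·41+20=61,  q_2=1·2+1=3
a_3=1:  p_3=1·61+41=102,  q_3=1·3+2=5
a_4=9:  p_4=9·102+61=979,  q_4=9·5+3=48
a_5=1:  p_5=1·979+102=1081,  q_5=1·48+5=53
a_6=1:  p_6=1·1081+979=2060,  q_6=1·53+48=101
a_7=2:  p_7=2·2060+1081=5201,  q_7=2·101+53=255
fundamental: x₁=5201, y₁=255  (since 27050401 − 416·65025 = 1)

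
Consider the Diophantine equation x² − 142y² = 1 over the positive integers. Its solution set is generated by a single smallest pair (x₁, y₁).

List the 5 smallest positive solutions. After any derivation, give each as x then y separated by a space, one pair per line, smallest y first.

143 12
40897 3432
11696399 981540
3345129217 280717008
956695259663 80284082748

√142 → a₀=11, period (1,10,1,22); ℓ=4 even so k=3
i=0: a=11 ⇒ p=11, q=1
…
i=2: a=10 ⇒ p=131, q=11
i=3: a=1 ⇒ p=143, q=12
fundamental: x₁=143, y₁=12  (since 20449 − 142·144 = 1)
(143+12√142)^2 = 40897 + 3432√142
(143+12√142)^3 = 11696399 + 981540√142
(143+12√142)^4 = 3345129217 + 280717008√142
(143+12√142)^5 = 956695259663 + 80284082748√142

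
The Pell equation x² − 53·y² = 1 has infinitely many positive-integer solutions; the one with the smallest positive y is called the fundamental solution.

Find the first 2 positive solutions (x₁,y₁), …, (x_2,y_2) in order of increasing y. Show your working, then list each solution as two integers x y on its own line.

√53 → a₀=7, period (3,1,1,3,14); ℓ=5 odd so k=9
step 0: (7, 1)  from 7·(1,0) + (0,1)
…
step 2: (29, 4)  from 1·(22,3) + (7,1)
…
step 4: (182, 25)  from 3·(51,7) + (29,4)
step 5: (2599, 357)  from 14·(182,25) + (51,7)
step 6: (7979, 1096)  from 3·(2599,357) + (182,25)
…
step 8: (18557, 2549)  from 1·(10578,1453) + (7979,1096)
step 9: (66249, 9100)  from 3·(18557,2549) + (10578,1453)
(x₁, y₁) = (66249, 9100);  66249² − 53·9100² = 1 ✓
(66249+9100√53)^2 = 8777860001 + 1205731800√53

66249 9100
8777860001 1205731800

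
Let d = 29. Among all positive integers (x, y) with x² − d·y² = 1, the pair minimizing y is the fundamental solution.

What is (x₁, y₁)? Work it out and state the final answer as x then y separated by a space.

[5; 2,1,1,2,10] for √29; ℓ=5 ⇒ convergent index 9
k=0  a_k=5  p_k/q_k = 5/1
k=1  a_k=2  p_k/q_k = 11/2
k=2  a_k=1  p_k/q_k = 16/3
…
k=5  a_k=10  p_k/q_k = 727/135
…
k=8  a_k=1  p_k/q_k = 3775/701
k=9  a_k=2  p_k/q_k = 9801/1820
(x₁, y₁) = (9801, 1820);  9801² − 29·1820² = 1 ✓

9801 1820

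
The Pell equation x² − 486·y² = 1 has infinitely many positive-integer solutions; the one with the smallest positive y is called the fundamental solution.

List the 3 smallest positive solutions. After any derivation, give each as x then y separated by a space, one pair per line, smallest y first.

485 22
470449 21340
456335045 20699778

√486 = [22; 22,44, …], period ℓ=2 (even) → k=1
a_0=22:  p_0=22·1+0=22,  q_0=22·0+1=1
a_1=22:  p_1=22·22+1=485,  q_1=22·1+0=22
→ (485, 22).  Check: 485²=235225, 486·22²=235224, difference 1.
(x_2, y_2) = (485·485 + 486·22·22, 485·22 + 22·485) = (470449, 21340)
(x_3, y_3) = (485·470449 + 486·22·21340, 485·21340 + 22·470449) = (456335045, 20699778)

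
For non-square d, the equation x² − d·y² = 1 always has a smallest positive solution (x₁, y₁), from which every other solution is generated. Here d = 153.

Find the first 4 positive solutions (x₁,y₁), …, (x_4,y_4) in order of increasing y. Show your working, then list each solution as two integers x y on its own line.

√153 → a₀=12, period (2,1,2,2,2,1,2,24); ℓ=8 even so k=7
k=0  a_k=12  p_k/q_k = 12/1
k=1  a_k=2  p_k/q_k = 25/2
…
k=6  a_k=1  p_k/q_k = 804/65
k=7  a_k=2  p_k/q_k = 2177/176
→ (2177, 176).  Check: 2177²=4739329, 153·176²=4739328, difference 1.
n=2: (2177,176)∘(2177,176) = (2177·2177+153·176·176, 2177·176+176·2177) = (9478657,766304)
n=3: (9478657,766304)∘(2177,176) = (2177·9478657+153·176·766304, 2177·766304+176·9478657) = (41270070401,3336487440)
n=4: (41270070401,3336487440)∘(2177,176) = (2177·41270070401+153·176·3336487440, 2177·3336487440+176·41270070401) = (179689877047297,14527065547456)

2177 176
9478657 766304
41270070401 3336487440
179689877047297 14527065547456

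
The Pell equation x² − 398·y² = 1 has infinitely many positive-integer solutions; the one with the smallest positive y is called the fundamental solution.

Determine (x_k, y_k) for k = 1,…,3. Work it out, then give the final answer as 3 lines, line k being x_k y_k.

399 20
318401 15960
254083599 12736060

[19; 1,18,1,38] for √398; ℓ=4 ⇒ convergent index 3
i=0: a=19 ⇒ p=19, q=1
…
i=2: a=18 ⇒ p=379, q=19
i=3: a=1 ⇒ p=399, q=20
(x₁, y₁) = (399, 20);  399² − 398·20² = 1 ✓
k=2:  x_2 = 399·399+398·20·20 = 318401,  y_2 = 399·20+20·399 = 15960
k=3:  x_3 = 399·318401+398·20·15960 = 254083599,  y_3 = 399·15960+20·318401 = 12736060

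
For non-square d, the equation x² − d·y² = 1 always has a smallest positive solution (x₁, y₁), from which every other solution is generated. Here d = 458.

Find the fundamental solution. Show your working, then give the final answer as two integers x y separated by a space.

√458 → a₀=21, period (2,2,42); ℓ=3 odd so k=5
step 0: (21, 1)  from 21·(1,0) + (0,1)
step 1: (43, 2)  from 2·(21,1) + (1,0)
…
step 3: (4537, 212)  from 42·(107,5) + (43,2)
step 4: (9181, 429)  from 2·(4537,212) + (107,5)
step 5: (22899, 1070)  from 2·(9181,429) + (4537,212)
(x₁, y₁) = (22899, 1070);  22899² − 458·1070² = 1 ✓

22899 1070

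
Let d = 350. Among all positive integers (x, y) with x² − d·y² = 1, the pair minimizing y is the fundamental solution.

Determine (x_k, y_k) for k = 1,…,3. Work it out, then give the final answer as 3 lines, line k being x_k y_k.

√350 → a₀=18, period (1,2,2,2,1,36); ℓ=6 even so k=5
step 0: (18, 1)  from 18·(1,0) + (0,1)
step 1: (19, 1)  from 1·(18,1) + (1,0)
step 2: (56, 3)  from 2·(19,1) + (18,1)
step 3: (131, 7)  from 2·(56,3) + (19,1)
step 4: (318, 17)  from 2·(131,7) + (56,3)
step 5: (449, 24)  from 1·(318,17) + (131,7)
→ (449, 24).  Check: 449²=201601, 350·24²=201600, difference 1.
n=2: (449,24)∘(449,24) = (449·449+350·24·24, 449·24+24·449) = (403201,21552)
n=3: (403201,21552)∘(449,24) = (449·403201+350·24·21552, 449·21552+24·403201) = (362074049,19353672)

449 24
403201 21552
362074049 19353672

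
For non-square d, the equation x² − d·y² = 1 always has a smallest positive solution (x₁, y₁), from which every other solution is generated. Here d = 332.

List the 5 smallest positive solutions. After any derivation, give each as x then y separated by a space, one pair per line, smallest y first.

13447 738
361643617 19847772
9726043422151 533785979430
261572211433685377 14355640110942648
7034723044571491106887 386080584609905595882

√332 → a₀=18, period (4,1,1,8,1,1,4,36); ℓ=8 even so k=7
step 0: (18, 1)  from 18·(1,0) + (0,1)
step 1: (73, 4)  from 4·(18,1) + (1,0)
…
step 6: (2970, 163)  from 1·(1567,86) + (1403,77)
step 7: (13447, 738)  from 4·(2970,163) + (1567,86)
fundamental: x₁=13447, y₁=738  (since 180821809 − 332·544644 = 1)
k=2:  x_2 = 13447·13447+332·738·738 = 361643617,  y_2 = 13447·738+738·13447 = 19847772
k=3:  x_3 = 13447·361643617+332·738·19847772 = 9726043422151,  y_3 = 13447·19847772+738·361643617 = 533785979430
k=4:  x_4 = 13447·9726043422151+332·738·533785979430 = 261572211433685377,  y_4 = 13447·533785979430+738·9726043422151 = 14355640110942648
k=5:  x_5 = 13447·261572211433685377+332·738·14355640110942648 = 7034723044571491106887,  y_5 = 13447·14355640110942648+738·261572211433685377 = 386080584609905595882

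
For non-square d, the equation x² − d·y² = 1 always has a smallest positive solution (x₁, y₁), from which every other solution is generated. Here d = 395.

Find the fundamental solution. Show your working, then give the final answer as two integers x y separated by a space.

159 8

d=395: √d = [19; 1,6,1,38] (ℓ=4, even), read p_3/q_3
i=0: a=19 ⇒ p=19, q=1
i=1: a=1 ⇒ p=20, q=1
i=2: a=6 ⇒ p=139, q=7
i=3: a=1 ⇒ p=159, q=8
(x₁, y₁) = (159, 8);  159² − 395·8² = 1 ✓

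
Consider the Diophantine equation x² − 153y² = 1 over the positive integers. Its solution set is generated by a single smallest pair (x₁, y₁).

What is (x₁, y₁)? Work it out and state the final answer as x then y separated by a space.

2177 176

√153 → a₀=12, period (2,1,2,2,2,1,2,24); ℓ=8 even so k=7
i=0: a=12 ⇒ p=12, q=1
i=1: a=2 ⇒ p=25, q=2
…
i=3: a=2 ⇒ p=99, q=8
i=4: a=2 ⇒ p=235, q=19
i=5: a=2 ⇒ p=569, q=46
i=6: a=1 ⇒ p=804, q=65
i=7: a=2 ⇒ p=2177, q=176
→ (2177, 176).  Check: 2177²=4739329, 153·176²=4739328, difference 1.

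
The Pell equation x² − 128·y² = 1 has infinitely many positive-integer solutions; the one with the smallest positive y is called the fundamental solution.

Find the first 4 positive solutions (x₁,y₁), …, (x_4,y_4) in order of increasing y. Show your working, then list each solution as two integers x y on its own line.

577 51
665857 58854
768398401 67917465
886731088897 78376695756

√128 = [11; 3,5,3,22, …], period ℓ=4 (even) → k=3
i=0: a=11 ⇒ p=11, q=1
i=1: a=3 ⇒ p=34, q=3
i=2: a=5 ⇒ p=181, q=16
i=3: a=3 ⇒ p=577, q=51
→ (577, 51).  Check: 577²=332929, 128·51²=332928, difference 1.
k=2:  x_2 = 577·577+128·51·51 = 665857,  y_2 = 577·51+51·577 = 58854
k=3:  x_3 = 577·665857+128·51·58854 = 768398401,  y_3 = 577·58854+51·665857 = 67917465
k=4:  x_4 = 577·768398401+128·51·67917465 = 886731088897,  y_4 = 577·67917465+51·768398401 = 78376695756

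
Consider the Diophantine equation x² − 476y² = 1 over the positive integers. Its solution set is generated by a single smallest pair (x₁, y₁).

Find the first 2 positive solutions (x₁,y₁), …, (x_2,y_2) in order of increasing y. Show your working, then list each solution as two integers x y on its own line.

√476 → a₀=21, period (1,4,2,10,2,4,1,42); ℓ=8 even so k=7
i=0: a=21 ⇒ p=21, q=1
…
i=3: a=2 ⇒ p=240, q=11
…
i=5: a=2 ⇒ p=5258, q=241
i=6: a=4 ⇒ p=23541, q=1079
i=7: a=1 ⇒ p=28799, q=1320
(x₁, y₁) = (28799, 1320);  28799² − 476·1320² = 1 ✓
k=2:  x_2 = 28799·28799+476·1320·1320 = 1658764801,  y_2 = 28799·1320+1320·28799 = 76029360

28799 1320
1658764801 76029360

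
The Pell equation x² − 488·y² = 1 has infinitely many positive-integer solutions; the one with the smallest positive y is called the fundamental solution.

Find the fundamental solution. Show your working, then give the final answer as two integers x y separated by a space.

243 11

√488 → a₀=22, period (11,44); ℓ=2 even so k=1
i=0: a=22 ⇒ p=22, q=1
i=1: a=11 ⇒ p=243, q=11
(x₁, y₁) = (243, 11);  243² − 488·11² = 1 ✓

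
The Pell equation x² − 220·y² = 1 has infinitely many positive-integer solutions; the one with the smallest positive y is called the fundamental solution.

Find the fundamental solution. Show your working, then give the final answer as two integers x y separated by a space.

√220 = [14; 1,4,1,28, …], period ℓ=4 (even) → k=3
a_0=14:  p_0=14·1+0=14,  q_0=14·0+1=1
…
a_2=4:  p_2=4·15+14=74,  q_2=4·1+1=5
a_3=1:  p_3=1·74+15=89,  q_3=1·5+1=6
→ (89, 6).  Check: 89²=7921, 220·6²=7920, difference 1.

89 6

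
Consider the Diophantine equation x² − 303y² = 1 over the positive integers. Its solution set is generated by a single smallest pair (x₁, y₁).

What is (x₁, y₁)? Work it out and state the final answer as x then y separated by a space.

2524 145

[17; 2,2,5,2,2,34] for √303; ℓ=6 ⇒ convergent index 5
i=0: a=17 ⇒ p=17, q=1
…
i=4: a=2 ⇒ p=1027, q=59
i=5: a=2 ⇒ p=2524, q=145
→ (2524, 145).  Check: 2524²=6370576, 303·145²=6370575, difference 1.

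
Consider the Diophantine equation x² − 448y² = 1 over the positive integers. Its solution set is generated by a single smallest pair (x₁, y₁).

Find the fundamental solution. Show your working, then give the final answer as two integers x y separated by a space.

127 6

√448 = [21; 6,42, …], period ℓ=2 (even) → k=1
step 0: (21, 1)  from 21·(1,0) + (0,1)
step 1: (127, 6)  from 6·(21,1) + (1,0)
→ (127, 6).  Check: 127²=16129, 448·6²=16128, difference 1.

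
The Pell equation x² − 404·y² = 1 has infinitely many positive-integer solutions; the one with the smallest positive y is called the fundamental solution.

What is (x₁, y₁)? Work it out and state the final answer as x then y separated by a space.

d=404: √d = [20; 10,40] (ℓ=2, even), read p_1/q_1
k=0  a_k=20  p_k/q_k = 20/1
k=1  a_k=10  p_k/q_k = 201/10
→ (201, 10).  Check: 201²=40401, 404·10²=40400, difference 1.

201 10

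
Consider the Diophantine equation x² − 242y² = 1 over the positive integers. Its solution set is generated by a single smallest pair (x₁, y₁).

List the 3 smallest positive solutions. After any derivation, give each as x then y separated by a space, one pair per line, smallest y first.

19601 1260
768398401 49394520
30122754096401 1936363971780

[15; 1,1,3,1,14,1,3,1,1,30] for √242; ℓ=10 ⇒ convergent index 9
a_0=15:  p_0=15·1+0=15,  q_0=15·0+1=1
a_1=1:  p_1=1·15+1=16,  q_1=1·1+0=1
…
a_4=1:  p_4=1·109+31=140,  q_4=1·7+2=9
…
a_7=3:  p_7=3·2209+2069=8696,  q_7=3·142+133=559
a_8=1:  p_8=1·8696+2209=10905,  q_8=1·559+142=701
a_9=1:  p_9=1·10905+8696=19601,  q_9=1·701+559=1260
fundamental: x₁=19601, y₁=1260  (since 384199201 − 242·1587600 = 1)
(19601+1260√242)^2 = 768398401 + 49394520√242
(19601+1260√242)^3 = 30122754096401 + 1936363971780√242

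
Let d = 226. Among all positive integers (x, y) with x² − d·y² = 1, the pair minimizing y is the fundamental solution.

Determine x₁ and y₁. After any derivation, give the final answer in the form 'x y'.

√226 = [15; 30, …], period ℓ=1 (odd) → k=1
k=0  a_k=15  p_k/q_k = 15/1
k=1  a_k=30  p_k/q_k = 451/30
fundamental: x₁=451, y₁=30  (since 203401 − 226·900 = 1)

451 30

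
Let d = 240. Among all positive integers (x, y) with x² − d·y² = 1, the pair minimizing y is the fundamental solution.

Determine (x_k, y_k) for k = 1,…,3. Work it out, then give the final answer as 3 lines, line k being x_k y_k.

31 2
1921 124
119071 7686

[15; 2,30] for √240; ℓ=2 ⇒ convergent index 1
k=0  a_k=15  p_k/q_k = 15/1
k=1  a_k=2  p_k/q_k = 31/2
fundamental: x₁=31, y₁=2  (since 961 − 240·4 = 1)
n=2: (31,2)∘(31,2) = (31·31+240·2·2, 31·2+2·31) = (1921,124)
n=3: (1921,124)∘(31,2) = (31·1921+240·2·124, 31·124+2·1921) = (119071,7686)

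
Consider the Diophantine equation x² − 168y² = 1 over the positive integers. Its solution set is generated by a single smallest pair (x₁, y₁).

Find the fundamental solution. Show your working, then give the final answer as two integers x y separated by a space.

13 1

[12; 1,24] for √168; ℓ=2 ⇒ convergent index 1
k=0  a_k=12  p_k/q_k = 12/1
k=1  a_k=1  p_k/q_k = 13/1
(x₁, y₁) = (13, 1);  13² − 168·1² = 1 ✓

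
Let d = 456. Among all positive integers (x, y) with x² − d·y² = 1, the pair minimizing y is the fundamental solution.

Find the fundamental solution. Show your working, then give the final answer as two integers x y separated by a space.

1025 48

d=456: √d = [21; 2,1,4,1,2,42] (ℓ=6, even), read p_5/q_5
k=0  a_k=21  p_k/q_k = 21/1
…
k=2  a_k=1  p_k/q_k = 64/3
k=3  a_k=4  p_k/q_k = 299/14
k=4  a_k=1  p_k/q_k = 363/17
k=5  a_k=2  p_k/q_k = 1025/48
fundamental: x₁=1025, y₁=48  (since 1050625 − 456·2304 = 1)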